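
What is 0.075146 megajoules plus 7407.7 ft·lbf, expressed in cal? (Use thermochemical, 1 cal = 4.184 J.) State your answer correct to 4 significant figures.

20360 cal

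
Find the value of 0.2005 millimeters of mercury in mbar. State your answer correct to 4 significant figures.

0.2673 mbar

1 mmHg = 1.33322 millibar.
Thus 0.2005 × 1.33322 ≈ 0.2673 mbar.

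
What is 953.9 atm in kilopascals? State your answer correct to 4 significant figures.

96650 kPa

1 atm = 101.325 kilopascals.
So 953.9 × 101.325 ≈ 96650 kPa.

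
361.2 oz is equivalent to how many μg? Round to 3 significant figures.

1 ounce = 2.83495e+7 micrograms.
361.2 × 2.83495e+7 ≈ 1.02e+10 μg.

1.02e+10 μg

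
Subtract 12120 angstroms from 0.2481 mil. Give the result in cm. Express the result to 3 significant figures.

0.000509 cm

0.2481 mil = 0.000630174 cm and 12120 Å = 0.000121200 cm.
0.000630174 − 0.000121200 ≈ 0.000509 cm.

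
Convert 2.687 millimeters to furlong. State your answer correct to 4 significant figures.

1 millimeter = 4.97097 × 10^-6 furlong.
Thus 2.687 × 4.97097 × 10^-6 ≈ 1.336 × 10^-5 furlong.

1.336 × 10^-5 furlong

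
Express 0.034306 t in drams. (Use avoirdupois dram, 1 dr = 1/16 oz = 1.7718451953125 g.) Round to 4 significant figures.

19360 dr

1 metric ton = 564383 drams.
0.034306 × 564383 ≈ 19360 dr.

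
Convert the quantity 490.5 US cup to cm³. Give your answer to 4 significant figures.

116000 cm³

1 US cup = 236.588 cubic centimeters.
Then 490.5 × 236.588 ≈ 116000 cm³.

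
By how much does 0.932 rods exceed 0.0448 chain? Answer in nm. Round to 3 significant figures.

0.932 rod = 4.68721 × 10^9 nm and 0.0448 chain = 9.01233 × 10^8 nm.
4.68721 × 10^9 − 9.01233 × 10^8 ≈ 3.79 × 10^9 nm.

3.79 × 10^9 nm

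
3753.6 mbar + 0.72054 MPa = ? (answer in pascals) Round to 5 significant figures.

1.0959e+6 Pa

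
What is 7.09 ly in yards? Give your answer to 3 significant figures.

1 light-year = 1.03464 × 10^16 yd.
7.09 × 1.03464 × 10^16 ≈ 7.34 × 10^16 yd.

7.34 × 10^16 yd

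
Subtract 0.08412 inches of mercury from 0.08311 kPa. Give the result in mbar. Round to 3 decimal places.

-2.018 millibar

0.08311 kPa = 0.831100 mbar and 0.08412 inHg = 2.84863 mbar.
0.831100 − 2.84863 ≈ -2.018 mbar.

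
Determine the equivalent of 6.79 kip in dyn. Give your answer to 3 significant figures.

1 kip = 4.44822 × 10^8 dyn.
Thus 6.79 × 4.44822 × 10^8 ≈ 3.02 × 10^9 dyn.

3.02 × 10^9 dynes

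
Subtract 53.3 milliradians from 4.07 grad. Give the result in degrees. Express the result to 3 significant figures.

4.07 grad = 3.66300 ° and 53.3 mrad = 3.05387 °.
3.66300 − 3.05387 ≈ 0.609 °.

0.609 degrees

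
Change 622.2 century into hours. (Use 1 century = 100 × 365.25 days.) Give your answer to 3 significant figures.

5.45 × 10^8 hours

1 century = 876600 hours.
622.2 × 876600 ≈ 5.45 × 10^8 h.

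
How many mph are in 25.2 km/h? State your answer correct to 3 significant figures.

1 kilometer per hour = 0.621371 mph.
25.2 × 0.621371 ≈ 15.7 mph.

15.7 miles per hour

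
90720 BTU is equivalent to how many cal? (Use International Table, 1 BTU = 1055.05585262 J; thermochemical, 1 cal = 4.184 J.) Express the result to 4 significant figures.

1 BTU = 252.164 cal.
Thus 90720 × 252.164 ≈ 2.288 × 10^7 cal.

2.288 × 10^7 cal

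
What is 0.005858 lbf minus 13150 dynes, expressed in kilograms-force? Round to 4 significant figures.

-0.01075 kgf

0.005858 lbf = 0.00265714 kgf and 13150 dyn = 0.0134093 kgf.
0.00265714 − 0.0134093 ≈ -0.01075 kgf.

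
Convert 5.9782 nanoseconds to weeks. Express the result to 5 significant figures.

1 ns = 1.65344e-15 weeks.
Thus 5.9782 × 1.65344e-15 ≈ 9.8846e-15 wk.

9.8846e-15 weeks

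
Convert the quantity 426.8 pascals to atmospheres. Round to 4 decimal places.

1 Pa = 9.86923 × 10^-6 atmospheres.
426.8 × 9.86923 × 10^-6 ≈ 0.0042 atm.

0.0042 atm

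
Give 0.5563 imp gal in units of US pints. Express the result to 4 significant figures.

5.345 US pints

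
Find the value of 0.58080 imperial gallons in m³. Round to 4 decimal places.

0.0026 m³

1 imperial gallon = 0.00454609 cubic meters.
0.58080 × 0.00454609 ≈ 0.0026 m³.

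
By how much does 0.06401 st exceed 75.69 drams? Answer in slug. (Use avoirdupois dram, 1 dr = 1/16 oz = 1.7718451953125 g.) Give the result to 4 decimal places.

0.0187 slugs

0.06401 st = 0.0278529 slug and 75.69 dr = 0.00918952 slug.
0.0278529 − 0.00918952 ≈ 0.0187 slug.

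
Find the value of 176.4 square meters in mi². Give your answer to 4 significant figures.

6.811e-5 square miles

1 square meter = 3.86102e-7 mi².
Then 176.4 × 3.86102e-7 ≈ 6.811e-5 mi².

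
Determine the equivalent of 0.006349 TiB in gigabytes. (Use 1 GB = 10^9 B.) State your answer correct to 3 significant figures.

6.98 GB

1 tebibyte = 1099.51 GB.
So 0.006349 × 1099.51 ≈ 6.98 GB.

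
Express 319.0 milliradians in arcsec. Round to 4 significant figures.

65800 arcseconds

1 mrad = 206.265 arcseconds.
Thus 319.0 × 206.265 ≈ 65800 arcsec.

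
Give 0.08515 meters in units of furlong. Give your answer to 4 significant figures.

0.0004233 furlongs

1 m = 0.00497097 furlong.
So 0.08515 × 0.00497097 ≈ 0.0004233 furlong.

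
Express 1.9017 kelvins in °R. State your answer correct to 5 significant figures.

3.4231 °R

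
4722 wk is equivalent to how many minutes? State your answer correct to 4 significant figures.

1 week = 10080.0 minutes.
4722 × 10080.0 ≈ 4.760e+7 min.

4.760e+7 min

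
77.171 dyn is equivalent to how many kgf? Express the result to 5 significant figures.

1 dyn = 1.01972e-6 kilograms-force.
Then 77.171 × 1.01972e-6 ≈ 7.8693e-5 kgf.

7.8693e-5 kilograms-force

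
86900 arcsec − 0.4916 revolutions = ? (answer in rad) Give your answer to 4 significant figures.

-2.668 rad

86900 arcsec = 0.421303 rad and 0.4916 rev = 3.08881 rad.
0.421303 − 3.08881 ≈ -2.668 rad.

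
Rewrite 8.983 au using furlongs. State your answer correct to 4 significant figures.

6.680 × 10^9 furlongs

1 astronomical unit = 7.43646 × 10^8 furlong.
So 8.983 × 7.43646 × 10^8 ≈ 6.680 × 10^9 furlong.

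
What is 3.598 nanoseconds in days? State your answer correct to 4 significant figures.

4.164e-14 days

1 nanosecond = 1.15741e-14 days.
So 3.598 × 1.15741e-14 ≈ 4.164e-14 d.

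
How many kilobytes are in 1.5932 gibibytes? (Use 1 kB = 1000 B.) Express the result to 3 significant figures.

1 GiB = 1.07374e+6 kB.
1.5932 × 1.07374e+6 ≈ 1.71e+6 kB.

1.71e+6 kB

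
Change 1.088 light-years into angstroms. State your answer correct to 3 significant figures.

1.03e+26 Å

1 light-year = 9.46073e+25 angstroms.
1.088 × 9.46073e+25 ≈ 1.03e+26 Å.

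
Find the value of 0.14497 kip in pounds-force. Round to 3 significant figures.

145 pounds-force

1 kip = 1000.00 lbf.
Then 0.14497 × 1000.00 ≈ 145 lbf.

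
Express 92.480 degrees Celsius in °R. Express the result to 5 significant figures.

658.13 °R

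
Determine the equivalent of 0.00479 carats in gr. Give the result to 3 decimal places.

0.015 grains

1 carat = 3.08647 gr.
Then 0.00479 × 3.08647 ≈ 0.015 gr.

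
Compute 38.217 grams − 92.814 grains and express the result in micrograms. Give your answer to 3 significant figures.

3.22e+7 μg

38.217 g = 3.82170e+7 μg and 92.814 gr = 6.01425e+6 μg.
3.82170e+7 − 6.01425e+6 ≈ 3.22e+7 μg.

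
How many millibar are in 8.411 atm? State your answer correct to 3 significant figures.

8520 millibar

1 atmosphere = 1013.25 mbar.
8.411 × 1013.25 ≈ 8520 mbar.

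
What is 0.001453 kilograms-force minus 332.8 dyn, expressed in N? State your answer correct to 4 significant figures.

0.01092 N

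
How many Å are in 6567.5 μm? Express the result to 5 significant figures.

1 μm = 10000.0 angstroms.
6567.5 × 10000.0 ≈ 6.5675e+7 Å.

6.5675e+7 Å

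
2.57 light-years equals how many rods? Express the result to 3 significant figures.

4.83 × 10^15 rod

1 light-year = 1.88116 × 10^15 rods.
Thus 2.57 × 1.88116 × 10^15 ≈ 4.83 × 10^15 rod.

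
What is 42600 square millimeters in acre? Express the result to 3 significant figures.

1.05e-5 acres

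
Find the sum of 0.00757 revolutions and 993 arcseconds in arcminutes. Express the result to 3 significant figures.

0.00757 rev = 163.512 arcmin and 993 arcsec = 16.5500 arcmin.
163.512 + 16.5500 ≈ 180 arcmin.

180 arcmin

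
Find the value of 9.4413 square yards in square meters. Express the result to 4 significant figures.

7.894 square meters

1 square yard = 0.836127 m².
Thus 9.4413 × 0.836127 ≈ 7.894 m².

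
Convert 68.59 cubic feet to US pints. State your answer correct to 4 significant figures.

4105 US pints

1 cubic foot = 59.8442 US pt.
Thus 68.59 × 59.8442 ≈ 4105 US pt.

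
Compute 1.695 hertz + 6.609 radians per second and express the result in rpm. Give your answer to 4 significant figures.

1.695 Hz = 101.700 rpm and 6.609 rad/s = 63.1113 rpm.
101.700 + 63.1113 ≈ 164.8 rpm.

164.8 revolutions per minute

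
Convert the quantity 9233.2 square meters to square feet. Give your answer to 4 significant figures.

99390 ft²

1 m² = 10.7639 ft².
9233.2 × 10.7639 ≈ 99390 ft².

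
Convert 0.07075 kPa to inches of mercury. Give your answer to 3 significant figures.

0.0209 inHg

1 kPa = 0.295300 inHg.
0.07075 × 0.295300 ≈ 0.0209 inHg.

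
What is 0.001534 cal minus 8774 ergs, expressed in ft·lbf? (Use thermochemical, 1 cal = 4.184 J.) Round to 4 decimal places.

0.001534 cal = 0.00473386 ft·lbf and 8774 erg = 0.000647137 ft·lbf.
0.00473386 − 0.000647137 ≈ 0.0041 ft·lbf.

0.0041 foot-pounds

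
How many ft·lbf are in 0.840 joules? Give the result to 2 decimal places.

0.62 ft·lbf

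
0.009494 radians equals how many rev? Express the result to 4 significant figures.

0.001511 revolutions

1 rad = 0.159155 rev.
So 0.009494 × 0.159155 ≈ 0.001511 rev.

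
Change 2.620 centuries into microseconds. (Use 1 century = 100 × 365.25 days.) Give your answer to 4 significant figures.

1 century = 3.15576e+15 microseconds.
So 2.620 × 3.15576e+15 ≈ 8.268e+15 μs.

8.268e+15 μs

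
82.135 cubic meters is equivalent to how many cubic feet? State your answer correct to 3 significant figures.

2900 ft³

1 m³ = 35.3147 cubic feet.
Thus 82.135 × 35.3147 ≈ 2900 ft³.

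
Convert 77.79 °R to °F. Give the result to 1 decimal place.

°R = °F + 459.67.
Applying the formula gives -381.9 °F.

-381.9 degrees Fahrenheit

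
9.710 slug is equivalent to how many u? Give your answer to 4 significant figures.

8.534 × 10^28 u

1 slug = 8.78865 × 10^27 u.
9.710 × 8.78865 × 10^27 ≈ 8.534 × 10^28 u.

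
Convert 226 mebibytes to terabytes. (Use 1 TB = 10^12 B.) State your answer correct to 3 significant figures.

0.000237 TB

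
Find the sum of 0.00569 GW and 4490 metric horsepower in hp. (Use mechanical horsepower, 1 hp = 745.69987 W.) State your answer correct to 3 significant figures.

12100 horsepower

0.00569 GW = 7630.42 hp and 4490 PS = 4428.58 hp.
7630.42 + 4428.58 ≈ 12100 hp.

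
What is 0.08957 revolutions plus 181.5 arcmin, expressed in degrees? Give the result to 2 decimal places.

35.27 °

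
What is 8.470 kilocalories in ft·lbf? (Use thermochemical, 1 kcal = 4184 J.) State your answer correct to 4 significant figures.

1 kilocalorie = 3085.96 foot-pounds.
So 8.470 × 3085.96 ≈ 26140 ft·lbf.

26140 ft·lbf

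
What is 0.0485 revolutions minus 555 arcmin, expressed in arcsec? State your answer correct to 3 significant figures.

29600 arcsec

0.0485 rev = 62856.0 arcsec and 555 arcmin = 33300.0 arcsec.
62856.0 − 33300.0 ≈ 29600 arcsec.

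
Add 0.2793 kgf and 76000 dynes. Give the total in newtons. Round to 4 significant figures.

3.499 N

0.2793 kgf = 2.73900 N and 76000 dyn = 0.760000 N.
2.73900 + 0.760000 ≈ 3.499 N.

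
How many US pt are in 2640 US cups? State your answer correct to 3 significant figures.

1320 US pt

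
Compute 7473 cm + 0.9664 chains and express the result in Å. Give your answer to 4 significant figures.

9.417e+11 angstroms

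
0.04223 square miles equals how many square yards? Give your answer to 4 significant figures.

130800 square yards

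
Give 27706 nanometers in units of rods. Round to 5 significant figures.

5.5090 × 10^-6 rod

1 nanometer = 1.98839 × 10^-10 rod.
So 27706 × 1.98839 × 10^-10 ≈ 5.5090 × 10^-6 rod.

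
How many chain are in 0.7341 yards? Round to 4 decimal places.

0.0334 chains

1 yd = 0.0454545 chains.
Then 0.7341 × 0.0454545 ≈ 0.0334 chain.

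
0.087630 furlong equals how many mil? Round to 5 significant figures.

1 furlong = 7.92000 × 10^6 mil.
Thus 0.087630 × 7.92000 × 10^6 ≈ 694030 mil.

694030 mil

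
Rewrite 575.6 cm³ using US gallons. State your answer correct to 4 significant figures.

0.1521 US gal

1 cubic centimeter = 0.000264172 US gal.
So 575.6 × 0.000264172 ≈ 0.1521 US gal.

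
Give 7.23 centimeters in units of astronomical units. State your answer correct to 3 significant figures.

4.83 × 10^-13 astronomical units

1 centimeter = 6.68459 × 10^-14 au.
7.23 × 6.68459 × 10^-14 ≈ 4.83 × 10^-13 au.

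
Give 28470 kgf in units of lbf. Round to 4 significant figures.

62770 pounds-force

1 kilogram-force = 2.20462 pounds-force.
Thus 28470 × 2.20462 ≈ 62770 lbf.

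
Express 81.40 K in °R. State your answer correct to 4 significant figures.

146.5 °R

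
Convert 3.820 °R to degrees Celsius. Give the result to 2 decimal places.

°R = (°C + 273.15) × 9/5.
Applying the formula gives -271.03 °C.

-271.03 degrees Celsius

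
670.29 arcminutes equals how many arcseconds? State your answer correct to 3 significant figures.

1 arcminute = 60.0000 arcsec.
So 670.29 × 60.0000 ≈ 40200 arcsec.

40200 arcseconds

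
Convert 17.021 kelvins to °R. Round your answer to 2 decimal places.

30.64 degrees Rankine

°R = K × 9/5.
Applying the formula gives 30.64 °R.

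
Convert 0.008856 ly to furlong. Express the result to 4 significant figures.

1 ly = 4.70290e+13 furlongs.
0.008856 × 4.70290e+13 ≈ 4.165e+11 furlong.

4.165e+11 furlongs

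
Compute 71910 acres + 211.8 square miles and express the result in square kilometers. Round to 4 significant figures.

71910 acre = 291.009 km² and 211.8 mi² = 548.559 km².
291.009 + 548.559 ≈ 839.6 km².

839.6 km²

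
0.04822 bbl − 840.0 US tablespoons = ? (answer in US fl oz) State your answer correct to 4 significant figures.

0.04822 bbl = 259.231 US fl oz and 840.0 US tbsp = 420.000 US fl oz.
259.231 − 420.000 ≈ -160.8 US fl oz.

-160.8 US fl oz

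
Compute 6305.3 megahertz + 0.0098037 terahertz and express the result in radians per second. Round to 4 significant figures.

1.012e+11 rad/s

6305.3 MHz = 3.96174e+10 rad/s and 0.0098037 THz = 6.15985e+10 rad/s.
3.96174e+10 + 6.15985e+10 ≈ 1.012e+11 rad/s.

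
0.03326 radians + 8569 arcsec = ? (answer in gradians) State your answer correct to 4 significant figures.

4.762 grad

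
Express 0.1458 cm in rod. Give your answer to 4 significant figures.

1 centimeter = 0.00198839 rod.
Thus 0.1458 × 0.00198839 ≈ 0.0002899 rod.

0.0002899 rod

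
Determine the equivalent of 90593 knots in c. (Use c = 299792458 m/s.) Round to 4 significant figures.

0.0001555 times the speed of light

1 knot = 1.71600e-9 c.
So 90593 × 1.71600e-9 ≈ 0.0001555 c.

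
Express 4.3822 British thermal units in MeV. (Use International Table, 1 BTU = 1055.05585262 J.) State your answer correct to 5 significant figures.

2.8857 × 10^16 megaelectronvolts

1 BTU = 6.58514 × 10^15 megaelectronvolts.
4.3822 × 6.58514 × 10^15 ≈ 2.8857 × 10^16 MeV.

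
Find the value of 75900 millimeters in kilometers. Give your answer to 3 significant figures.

0.0759 kilometers

1 mm = 1.00000 × 10^-6 km.
Thus 75900 × 1.00000 × 10^-6 ≈ 0.0759 km.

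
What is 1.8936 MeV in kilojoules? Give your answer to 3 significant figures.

3.03 × 10^-16 kJ

1 MeV = 1.60218 × 10^-16 kJ.
Then 1.8936 × 1.60218 × 10^-16 ≈ 3.03 × 10^-16 kJ.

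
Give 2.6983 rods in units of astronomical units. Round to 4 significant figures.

9.071 × 10^-11 au

1 rod = 3.36181 × 10^-11 au.
Then 2.6983 × 3.36181 × 10^-11 ≈ 9.071 × 10^-11 au.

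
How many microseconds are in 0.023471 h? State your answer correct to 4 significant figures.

8.450 × 10^7 microseconds

1 hour = 3.60000 × 10^9 μs.
0.023471 × 3.60000 × 10^9 ≈ 8.450 × 10^7 μs.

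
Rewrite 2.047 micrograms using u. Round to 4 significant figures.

1 microgram = 6.02214 × 10^17 atomic mass units.
Then 2.047 × 6.02214 × 10^17 ≈ 1.233 × 10^18 u.

1.233 × 10^18 atomic mass units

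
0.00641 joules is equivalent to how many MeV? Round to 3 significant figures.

4.00 × 10^10 MeV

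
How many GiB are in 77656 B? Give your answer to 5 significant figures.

7.2323e-5 gibibytes

1 byte = 9.31323e-10 GiB.
Thus 77656 × 9.31323e-10 ≈ 7.2323e-5 GiB.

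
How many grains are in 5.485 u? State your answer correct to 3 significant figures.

1.41e-22 gr

1 atomic mass unit = 2.56260e-23 grains.
5.485 × 2.56260e-23 ≈ 1.41e-22 gr.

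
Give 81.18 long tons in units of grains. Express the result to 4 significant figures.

1.273e+9 grains

1 long ton = 1.56800e+7 grains.
Then 81.18 × 1.56800e+7 ≈ 1.273e+9 gr.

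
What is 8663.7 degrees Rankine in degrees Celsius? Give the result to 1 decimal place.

°R = (°C + 273.15) × 9/5.
Applying the formula gives 4540.0 °C.

4540.0 degrees Celsius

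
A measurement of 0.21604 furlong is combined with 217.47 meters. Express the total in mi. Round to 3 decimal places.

0.162 miles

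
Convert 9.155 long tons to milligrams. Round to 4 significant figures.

9.302 × 10^9 mg

1 long ton = 1.01605 × 10^9 milligrams.
So 9.155 × 1.01605 × 10^9 ≈ 9.302 × 10^9 mg.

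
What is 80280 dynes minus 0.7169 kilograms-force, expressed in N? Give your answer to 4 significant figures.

80280 dyn = 0.802800 N and 0.7169 kgf = 7.03039 N.
0.802800 − 7.03039 ≈ -6.228 N.

-6.228 N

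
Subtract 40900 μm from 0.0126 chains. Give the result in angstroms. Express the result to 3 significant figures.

2.13e+9 Å

0.0126 chain = 2.53472e+9 Å and 40900 μm = 4.09000e+8 Å.
2.53472e+9 − 4.09000e+8 ≈ 2.13e+9 Å.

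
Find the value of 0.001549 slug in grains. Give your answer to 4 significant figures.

348.9 gr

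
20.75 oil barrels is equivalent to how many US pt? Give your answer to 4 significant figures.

6972 US pt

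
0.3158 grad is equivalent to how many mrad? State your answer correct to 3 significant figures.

4.96 mrad

1 grad = 15.7080 milliradians.
So 0.3158 × 15.7080 ≈ 4.96 mrad.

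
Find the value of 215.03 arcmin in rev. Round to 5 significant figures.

0.0099551 rev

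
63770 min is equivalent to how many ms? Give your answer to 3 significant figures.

3.83 × 10^9 ms

1 minute = 60000.0 ms.
Thus 63770 × 60000.0 ≈ 3.83 × 10^9 ms.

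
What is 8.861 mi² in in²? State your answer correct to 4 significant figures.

1 mi² = 4.01449e+9 in².
Thus 8.861 × 4.01449e+9 ≈ 3.557e+10 in².

3.557e+10 in²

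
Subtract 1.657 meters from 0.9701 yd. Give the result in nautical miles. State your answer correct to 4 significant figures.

0.9701 yd = 0.000478974 nmi and 1.657 m = 0.000894708 nmi.
0.000478974 − 0.000894708 ≈ -0.0004157 nmi.

-0.0004157 nautical miles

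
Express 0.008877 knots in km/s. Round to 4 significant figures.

4.567e-6 kilometers per second

1 knot = 0.000514444 km/s.
Thus 0.008877 × 0.000514444 ≈ 4.567e-6 km/s.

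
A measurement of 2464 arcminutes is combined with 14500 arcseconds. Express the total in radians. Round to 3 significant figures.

2464 arcmin = 0.716749 rad and 14500 arcsec = 0.0702980 rad.
0.716749 + 0.0702980 ≈ 0.787 rad.

0.787 radians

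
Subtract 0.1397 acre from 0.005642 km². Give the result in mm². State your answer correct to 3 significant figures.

0.005642 km² = 5.64200e+9 mm² and 0.1397 acre = 5.65346e+8 mm².
5.64200e+9 − 5.65346e+8 ≈ 5.08e+9 mm².

5.08e+9 mm²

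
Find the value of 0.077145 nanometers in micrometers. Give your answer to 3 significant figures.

7.71 × 10^-5 micrometers

1 nm = 0.00100000 micrometers.
So 0.077145 × 0.00100000 ≈ 7.71 × 10^-5 μm.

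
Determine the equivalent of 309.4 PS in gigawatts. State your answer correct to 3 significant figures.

1 metric horsepower = 7.35499e-7 GW.
So 309.4 × 7.35499e-7 ≈ 0.000228 GW.

0.000228 gigawatts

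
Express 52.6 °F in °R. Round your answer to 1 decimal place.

°R = °F + 459.67.
Applying the formula gives 512.3 °R.

512.3 °R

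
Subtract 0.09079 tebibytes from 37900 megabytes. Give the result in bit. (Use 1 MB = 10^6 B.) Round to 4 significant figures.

-4.954 × 10^11 bits

37900 MB = 3.03200 × 10^11 bit and 0.09079 TiB = 7.98597 × 10^11 bit.
3.03200 × 10^11 − 7.98597 × 10^11 ≈ -4.954 × 10^11 bit.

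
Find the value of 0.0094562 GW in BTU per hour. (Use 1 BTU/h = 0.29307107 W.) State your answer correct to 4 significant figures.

1 GW = 3.41214e+9 BTU/h.
Then 0.0094562 × 3.41214e+9 ≈ 3.227e+7 BTU/h.

3.227e+7 BTU/h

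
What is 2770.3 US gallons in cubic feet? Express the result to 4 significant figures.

1 US gal = 0.133681 cubic feet.
2770.3 × 0.133681 ≈ 370.3 ft³.

370.3 cubic feet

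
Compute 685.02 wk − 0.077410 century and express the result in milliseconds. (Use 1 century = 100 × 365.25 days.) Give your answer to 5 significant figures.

1.7001e+11 milliseconds

685.02 wk = 4.14300e+11 ms and 0.077410 century = 2.44287e+11 ms.
4.14300e+11 − 2.44287e+11 ≈ 1.7001e+11 ms.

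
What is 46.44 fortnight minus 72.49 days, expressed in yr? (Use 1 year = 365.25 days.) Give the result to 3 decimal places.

46.44 fortnight = 1.78004 yr and 72.49 d = 0.198467 yr.
1.78004 − 0.198467 ≈ 1.582 yr.

1.582 yr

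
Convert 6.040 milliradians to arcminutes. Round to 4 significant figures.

20.76 arcmin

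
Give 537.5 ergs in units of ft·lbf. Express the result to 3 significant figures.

3.96e-5 ft·lbf

1 erg = 7.37562e-8 foot-pounds.
Then 537.5 × 7.37562e-8 ≈ 3.96e-5 ft·lbf.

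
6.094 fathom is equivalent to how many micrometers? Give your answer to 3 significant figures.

1.11 × 10^7 micrometers

1 fathom = 1.82880 × 10^6 micrometers.
So 6.094 × 1.82880 × 10^6 ≈ 1.11 × 10^7 μm.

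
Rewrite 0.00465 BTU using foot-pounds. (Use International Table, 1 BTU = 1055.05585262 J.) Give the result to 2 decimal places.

1 British thermal unit = 778.169 ft·lbf.
Then 0.00465 × 778.169 ≈ 3.62 ft·lbf.

3.62 ft·lbf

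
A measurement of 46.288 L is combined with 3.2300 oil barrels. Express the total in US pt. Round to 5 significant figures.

46.288 L = 97.8240 US pt and 3.2300 bbl = 1085.28 US pt.
97.8240 + 1085.28 ≈ 1183.1 US pt.

1183.1 US pt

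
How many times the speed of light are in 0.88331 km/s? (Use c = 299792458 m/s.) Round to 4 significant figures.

1 km/s = 3.33564e-6 c.
So 0.88331 × 3.33564e-6 ≈ 2.946e-6 c.

2.946e-6 times the speed of light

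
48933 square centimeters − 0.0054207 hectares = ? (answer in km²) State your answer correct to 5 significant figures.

-4.9314e-5 km²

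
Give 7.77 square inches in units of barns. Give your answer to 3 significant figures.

5.01e+25 barns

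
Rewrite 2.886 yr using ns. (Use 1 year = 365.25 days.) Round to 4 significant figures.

9.108 × 10^16 nanoseconds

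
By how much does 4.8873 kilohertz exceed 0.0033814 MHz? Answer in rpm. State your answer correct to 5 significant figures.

90354 revolutions per minute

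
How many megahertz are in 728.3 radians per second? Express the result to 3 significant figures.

0.000116 MHz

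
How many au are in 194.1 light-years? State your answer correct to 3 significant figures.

1.23 × 10^7 au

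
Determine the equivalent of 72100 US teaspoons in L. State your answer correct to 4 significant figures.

355.4 liters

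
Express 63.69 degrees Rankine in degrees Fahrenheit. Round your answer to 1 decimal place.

°R = °F + 459.67.
Applying the formula gives -396.0 °F.

-396.0 °F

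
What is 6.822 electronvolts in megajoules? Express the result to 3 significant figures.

1 eV = 1.60218 × 10^-25 megajoules.
So 6.822 × 1.60218 × 10^-25 ≈ 1.09 × 10^-24 MJ.

1.09 × 10^-24 megajoules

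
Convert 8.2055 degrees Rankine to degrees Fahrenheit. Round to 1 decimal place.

°R = °F + 459.67.
Applying the formula gives -451.5 °F.

-451.5 °F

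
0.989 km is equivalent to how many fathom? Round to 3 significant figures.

1 km = 546.807 fathoms.
Then 0.989 × 546.807 ≈ 541 fathom.

541 fathom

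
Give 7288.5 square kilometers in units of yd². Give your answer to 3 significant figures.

8.72 × 10^9 yd²

1 square kilometer = 1.19599 × 10^6 yd².
So 7288.5 × 1.19599 × 10^6 ≈ 8.72 × 10^9 yd².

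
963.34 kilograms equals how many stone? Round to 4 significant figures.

151.7 stone

1 kilogram = 0.157473 stone.
963.34 × 0.157473 ≈ 151.7 st.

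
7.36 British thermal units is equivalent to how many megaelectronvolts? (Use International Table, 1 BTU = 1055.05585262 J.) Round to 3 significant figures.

1 BTU = 6.58514e+15 MeV.
7.36 × 6.58514e+15 ≈ 4.85e+16 MeV.

4.85e+16 MeV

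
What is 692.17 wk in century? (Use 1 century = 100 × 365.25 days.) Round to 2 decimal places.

0.13 century

1 wk = 0.000191650 century.
692.17 × 0.000191650 ≈ 0.13 century.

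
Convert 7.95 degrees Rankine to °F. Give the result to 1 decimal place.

-451.7 degrees Fahrenheit

°R = °F + 459.67.
Applying the formula gives -451.7 °F.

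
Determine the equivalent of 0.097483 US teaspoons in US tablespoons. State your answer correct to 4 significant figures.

1 US teaspoon = 0.333333 US tbsp.
Then 0.097483 × 0.333333 ≈ 0.03249 US tbsp.

0.03249 US tablespoons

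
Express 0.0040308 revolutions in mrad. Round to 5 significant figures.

25.326 milliradians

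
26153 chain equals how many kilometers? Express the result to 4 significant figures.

526.1 km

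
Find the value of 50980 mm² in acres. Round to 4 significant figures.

1 square millimeter = 2.47105 × 10^-10 acres.
50980 × 2.47105 × 10^-10 ≈ 1.260 × 10^-5 acre.

1.260 × 10^-5 acre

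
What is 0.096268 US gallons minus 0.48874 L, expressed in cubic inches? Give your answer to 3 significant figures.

0.096268 US gal = 22.2379 in³ and 0.48874 L = 29.8247 in³.
22.2379 − 29.8247 ≈ -7.59 in³.

-7.59 in³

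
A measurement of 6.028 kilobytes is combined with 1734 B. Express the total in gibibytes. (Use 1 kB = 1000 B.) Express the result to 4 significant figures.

6.028 kB = 5.61401 × 10^-6 GiB and 1734 B = 1.61491 × 10^-6 GiB.
5.61401 × 10^-6 + 1.61491 × 10^-6 ≈ 7.229 × 10^-6 GiB.

7.229 × 10^-6 GiB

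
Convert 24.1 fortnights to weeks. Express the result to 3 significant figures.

48.2 wk

1 fortnight = 2.00000 wk.
So 24.1 × 2.00000 ≈ 48.2 wk.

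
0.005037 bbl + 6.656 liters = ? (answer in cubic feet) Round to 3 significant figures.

0.005037 bbl = 0.0282807 ft³ and 6.656 L = 0.235054 ft³.
0.0282807 + 0.235054 ≈ 0.263 ft³.

0.263 cubic feet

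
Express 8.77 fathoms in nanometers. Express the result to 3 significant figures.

1.60 × 10^10 nm

1 fathom = 1.82880 × 10^9 nanometers.
Then 8.77 × 1.82880 × 10^9 ≈ 1.60 × 10^10 nm.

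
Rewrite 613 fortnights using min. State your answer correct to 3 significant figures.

1 fortnight = 20160.0 min.
Thus 613 × 20160.0 ≈ 1.24e+7 min.

1.24e+7 min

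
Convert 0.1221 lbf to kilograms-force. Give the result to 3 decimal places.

0.055 kilograms-force

1 pound-force = 0.453592 kilograms-force.
Then 0.1221 × 0.453592 ≈ 0.055 kgf.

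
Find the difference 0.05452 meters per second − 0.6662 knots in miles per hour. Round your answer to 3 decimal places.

0.05452 m/s = 0.121958 mph and 0.6662 kn = 0.766649 mph.
0.121958 − 0.766649 ≈ -0.645 mph.

-0.645 miles per hour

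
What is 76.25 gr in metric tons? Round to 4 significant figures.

4.941 × 10^-6 t

1 grain = 6.47989 × 10^-8 t.
Then 76.25 × 6.47989 × 10^-8 ≈ 4.941 × 10^-6 t.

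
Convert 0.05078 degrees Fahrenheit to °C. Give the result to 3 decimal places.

-17.750 °C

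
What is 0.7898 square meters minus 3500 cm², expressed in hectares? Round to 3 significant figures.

4.40e-5 ha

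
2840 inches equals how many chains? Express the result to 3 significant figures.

3.59 chains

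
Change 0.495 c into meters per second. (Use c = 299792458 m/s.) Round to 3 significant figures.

1.48 × 10^8 meters per second

1 speed of light = 2.99792 × 10^8 meters per second.
So 0.495 × 2.99792 × 10^8 ≈ 1.48 × 10^8 m/s.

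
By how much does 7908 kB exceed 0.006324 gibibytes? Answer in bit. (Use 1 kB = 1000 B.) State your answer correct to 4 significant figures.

8.941e+6 bits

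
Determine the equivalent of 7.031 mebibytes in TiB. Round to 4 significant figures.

1 MiB = 9.53674 × 10^-7 TiB.
Thus 7.031 × 9.53674 × 10^-7 ≈ 6.705 × 10^-6 TiB.

6.705 × 10^-6 tebibytes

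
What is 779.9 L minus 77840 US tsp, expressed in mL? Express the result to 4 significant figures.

396200 mL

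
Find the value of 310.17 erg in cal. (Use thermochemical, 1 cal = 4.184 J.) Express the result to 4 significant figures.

7.413e-6 calories

1 erg = 2.39006e-8 cal.
So 310.17 × 2.39006e-8 ≈ 7.413e-6 cal.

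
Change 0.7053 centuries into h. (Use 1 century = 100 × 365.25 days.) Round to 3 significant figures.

618000 h

1 century = 876600 hours.
0.7053 × 876600 ≈ 618000 h.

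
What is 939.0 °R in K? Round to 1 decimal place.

521.7 kelvins

°R = K × 9/5.
Applying the formula gives 521.7 K.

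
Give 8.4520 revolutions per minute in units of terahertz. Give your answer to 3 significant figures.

1.41e-13 THz

1 rpm = 1.66667e-14 THz.
So 8.4520 × 1.66667e-14 ≈ 1.41e-13 THz.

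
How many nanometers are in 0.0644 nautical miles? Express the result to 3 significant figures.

1 nautical mile = 1.85200e+12 nm.
Then 0.0644 × 1.85200e+12 ≈ 1.19e+11 nm.

1.19e+11 nm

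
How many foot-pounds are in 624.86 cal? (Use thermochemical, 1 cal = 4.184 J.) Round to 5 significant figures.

1928.3 ft·lbf

1 calorie = 3.08596 ft·lbf.
Then 624.86 × 3.08596 ≈ 1928.3 ft·lbf.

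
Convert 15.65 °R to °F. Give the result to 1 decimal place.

°R = °F + 459.67.
Applying the formula gives -444.0 °F.

-444.0 °F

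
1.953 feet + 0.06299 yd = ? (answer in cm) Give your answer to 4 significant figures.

65.29 centimeters

1.953 ft = 59.5274 cm and 0.06299 yd = 5.75981 cm.
59.5274 + 5.75981 ≈ 65.29 cm.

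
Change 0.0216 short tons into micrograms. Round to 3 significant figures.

1.96 × 10^10 μg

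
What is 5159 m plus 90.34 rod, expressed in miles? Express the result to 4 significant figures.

3.488 mi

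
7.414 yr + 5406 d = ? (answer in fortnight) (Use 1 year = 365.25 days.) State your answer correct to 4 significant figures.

579.6 fortnight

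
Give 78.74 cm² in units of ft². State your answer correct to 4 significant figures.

0.08476 ft²

1 square centimeter = 0.001076391 ft².
78.74 × 0.001076391 ≈ 0.08476 ft².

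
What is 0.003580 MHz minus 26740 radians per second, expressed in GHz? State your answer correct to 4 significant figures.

0.003580 MHz = 3.58000 × 10^-6 GHz and 26740 rad/s = 4.25580 × 10^-6 GHz.
3.58000 × 10^-6 − 4.25580 × 10^-6 ≈ -6.758 × 10^-7 GHz.

-6.758 × 10^-7 gigahertz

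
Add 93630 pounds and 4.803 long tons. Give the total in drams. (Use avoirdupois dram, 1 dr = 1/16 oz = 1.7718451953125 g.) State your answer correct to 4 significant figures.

93630 lb = 2.39693 × 10^7 dr and 4.803 long ton = 2.75423 × 10^6 dr.
2.39693 × 10^7 + 2.75423 × 10^6 ≈ 2.672 × 10^7 dr.

2.672 × 10^7 dr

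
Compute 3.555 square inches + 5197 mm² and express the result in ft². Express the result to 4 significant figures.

0.08063 ft²

3.555 in² = 0.0246875 ft² and 5197 mm² = 0.0559400 ft².
0.0246875 + 0.0559400 ≈ 0.08063 ft².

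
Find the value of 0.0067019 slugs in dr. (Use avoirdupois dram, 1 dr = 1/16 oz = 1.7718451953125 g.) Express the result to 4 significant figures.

55.20 drams

1 slug = 8236.56 drams.
Then 0.0067019 × 8236.56 ≈ 55.20 dr.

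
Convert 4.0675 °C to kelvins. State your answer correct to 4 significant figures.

277.2 kelvins

K = °C + 273.15.
Applying the formula gives 277.2 K.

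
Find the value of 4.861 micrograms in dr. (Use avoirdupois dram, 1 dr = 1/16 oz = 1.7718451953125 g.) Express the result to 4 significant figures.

2.743e-6 dr

1 microgram = 5.64383e-7 dr.
4.861 × 5.64383e-7 ≈ 2.743e-6 dr.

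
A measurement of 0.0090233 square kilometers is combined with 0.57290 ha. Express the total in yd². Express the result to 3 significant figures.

0.0090233 km² = 10791.8 yd² and 0.57290 ha = 6851.83 yd².
10791.8 + 6851.83 ≈ 17600 yd².

17600 yd²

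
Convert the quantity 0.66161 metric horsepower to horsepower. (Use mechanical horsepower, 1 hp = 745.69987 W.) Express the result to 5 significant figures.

1 metric horsepower = 0.986320 horsepower.
Then 0.66161 × 0.986320 ≈ 0.65256 hp.

0.65256 hp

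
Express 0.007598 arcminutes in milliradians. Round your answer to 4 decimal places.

0.0022 mrad

1 arcmin = 0.290888 mrad.
0.007598 × 0.290888 ≈ 0.0022 mrad.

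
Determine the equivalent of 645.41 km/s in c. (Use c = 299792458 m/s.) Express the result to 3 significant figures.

0.00215 times the speed of light

1 kilometer per second = 3.33564e-6 times the speed of light.
Then 645.41 × 3.33564e-6 ≈ 0.00215 c.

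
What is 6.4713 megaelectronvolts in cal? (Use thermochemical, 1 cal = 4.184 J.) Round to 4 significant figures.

2.478e-13 cal

1 megaelectronvolt = 3.82929e-14 cal.
6.4713 × 3.82929e-14 ≈ 2.478e-13 cal.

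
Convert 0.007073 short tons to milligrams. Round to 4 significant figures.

6.417 × 10^6 mg

1 short ton = 9.07185 × 10^8 milligrams.
0.007073 × 9.07185 × 10^8 ≈ 6.417 × 10^6 mg.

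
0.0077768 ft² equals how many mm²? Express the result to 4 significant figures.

1 ft² = 92903.0 square millimeters.
Thus 0.0077768 × 92903.0 ≈ 722.5 mm².

722.5 mm²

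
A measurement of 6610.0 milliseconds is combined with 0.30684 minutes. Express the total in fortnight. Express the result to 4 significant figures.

6610.0 ms = 5.46462e-6 fortnight and 0.30684 min = 1.52202e-5 fortnight.
5.46462e-6 + 1.52202e-5 ≈ 2.068e-5 fortnight.

2.068e-5 fortnights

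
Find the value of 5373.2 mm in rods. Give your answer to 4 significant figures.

1.068 rod

1 millimeter = 0.000198839 rod.
Then 5373.2 × 0.000198839 ≈ 1.068 rod.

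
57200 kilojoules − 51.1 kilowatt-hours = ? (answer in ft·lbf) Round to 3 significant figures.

-9.35e+7 foot-pounds

57200 kJ = 4.21886e+7 ft·lbf and 51.1 kWh = 1.35682e+8 ft·lbf.
4.21886e+7 − 1.35682e+8 ≈ -9.35e+7 ft·lbf.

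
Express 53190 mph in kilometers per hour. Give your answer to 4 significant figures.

85600 km/h

1 mph = 1.60934 kilometers per hour.
Then 53190 × 1.60934 ≈ 85600 km/h.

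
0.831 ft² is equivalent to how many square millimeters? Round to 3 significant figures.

77200 mm²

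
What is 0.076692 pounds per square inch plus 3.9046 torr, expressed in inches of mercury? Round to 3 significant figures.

0.076692 psi = 0.156146 inHg and 3.9046 torr = 0.153724 inHg.
0.156146 + 0.153724 ≈ 0.310 inHg.

0.310 inHg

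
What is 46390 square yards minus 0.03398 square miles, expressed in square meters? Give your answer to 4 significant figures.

46390 yd² = 38787.9 m² and 0.03398 mi² = 88007.8 m².
38787.9 − 88007.8 ≈ -49220 m².

-49220 m²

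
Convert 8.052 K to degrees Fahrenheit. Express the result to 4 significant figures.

K = (°F + 459.67) × 5/9.
Applying the formula gives -445.2 °F.

-445.2 °F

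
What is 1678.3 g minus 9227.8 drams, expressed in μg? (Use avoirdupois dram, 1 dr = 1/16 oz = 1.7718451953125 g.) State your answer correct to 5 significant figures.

-1.4672 × 10^10 μg

1678.3 g = 1.67830 × 10^9 μg and 9227.8 dr = 1.63502 × 10^10 μg.
1.67830 × 10^9 − 1.63502 × 10^10 ≈ -1.4672 × 10^10 μg.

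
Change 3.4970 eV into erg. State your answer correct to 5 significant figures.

5.6028 × 10^-12 erg

1 eV = 1.60218 × 10^-12 erg.
Thus 3.4970 × 1.60218 × 10^-12 ≈ 5.6028 × 10^-12 erg.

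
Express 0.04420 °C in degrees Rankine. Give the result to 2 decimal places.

°R = (°C + 273.15) × 9/5.
Applying the formula gives 491.75 °R.

491.75 °R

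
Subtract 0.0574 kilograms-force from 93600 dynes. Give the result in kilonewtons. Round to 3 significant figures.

0.000373 kN

93600 dyn = 0.000936000 kN and 0.0574 kgf = 0.000562902 kN.
0.000936000 − 0.000562902 ≈ 0.000373 kN.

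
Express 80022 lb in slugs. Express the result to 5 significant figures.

1 pound = 0.0310810 slugs.
Then 80022 × 0.0310810 ≈ 2487.2 slug.

2487.2 slugs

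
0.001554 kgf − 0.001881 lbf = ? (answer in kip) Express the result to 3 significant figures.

1.54 × 10^-6 kips

0.001554 kgf = 3.42598 × 10^-6 kip and 0.001881 lbf = 1.88100 × 10^-6 kip.
3.42598 × 10^-6 − 1.88100 × 10^-6 ≈ 1.54 × 10^-6 kip.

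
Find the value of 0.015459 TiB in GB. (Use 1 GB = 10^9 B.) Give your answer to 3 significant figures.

1 TiB = 1099.51 GB.
Then 0.015459 × 1099.51 ≈ 17.0 GB.

17.0 GB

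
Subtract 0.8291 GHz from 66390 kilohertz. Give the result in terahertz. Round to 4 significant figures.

66390 kHz = 6.63900 × 10^-5 THz and 0.8291 GHz = 0.000829100 THz.
6.63900 × 10^-5 − 0.000829100 ≈ -0.0007627 THz.

-0.0007627 THz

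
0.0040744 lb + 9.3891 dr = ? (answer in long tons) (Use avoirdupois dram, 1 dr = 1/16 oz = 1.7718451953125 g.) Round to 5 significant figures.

0.0040744 lb = 1.81893e-6 long ton and 9.3891 dr = 1.63733e-5 long ton.
1.81893e-6 + 1.63733e-5 ≈ 1.8192e-5 long ton.

1.8192e-5 long tons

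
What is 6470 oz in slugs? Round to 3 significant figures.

1 oz = 0.00194256 slugs.
6470 × 0.00194256 ≈ 12.6 slug.

12.6 slug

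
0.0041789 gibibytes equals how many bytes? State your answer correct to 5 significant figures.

4.4871 × 10^6 B

1 gibibyte = 1.07374 × 10^9 bytes.
Then 0.0041789 × 1.07374 × 10^9 ≈ 4.4871 × 10^6 B.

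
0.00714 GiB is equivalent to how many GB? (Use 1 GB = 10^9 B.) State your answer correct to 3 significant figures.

0.00767 gigabytes

1 GiB = 1.07374 gigabytes.
0.00714 × 1.07374 ≈ 0.00767 GB.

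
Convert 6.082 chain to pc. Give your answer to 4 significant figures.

3.965 × 10^-15 parsecs

1 chain = 6.51941 × 10^-16 pc.
So 6.082 × 6.51941 × 10^-16 ≈ 3.965 × 10^-15 pc.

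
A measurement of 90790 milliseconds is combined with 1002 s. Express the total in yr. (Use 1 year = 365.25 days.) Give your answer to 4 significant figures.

90790 ms = 2.87696e-6 yr and 1002 s = 3.17515e-5 yr.
2.87696e-6 + 3.17515e-5 ≈ 3.463e-5 yr.

3.463e-5 years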